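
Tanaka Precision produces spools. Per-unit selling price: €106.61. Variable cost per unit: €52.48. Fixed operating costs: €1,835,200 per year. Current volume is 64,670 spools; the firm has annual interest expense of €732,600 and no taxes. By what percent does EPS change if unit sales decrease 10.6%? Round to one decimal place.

At 64,670 units, contribution = 64,670 × €54.13 = €3,500,587.10.
EBIT = €3,500,587.10 − €1,835,200 = €1,665,387.10.
Interest = €732,600.00, so EBIT − I = €932,787.10.
DCL = total CM / (EBIT − I) = €3,500,587.10 / €932,787.10 = 3.7528.
%ΔEPS = DCL × %ΔSales = 3.7528 × -10.6% = -39.8%.

-39.8%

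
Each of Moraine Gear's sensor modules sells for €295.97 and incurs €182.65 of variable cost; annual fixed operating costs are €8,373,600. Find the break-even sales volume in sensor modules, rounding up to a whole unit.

73,894 sensor modules

Contribution margin per unit = €295.97 − €182.65 = €113.32.
Break-even Q = €8,373,600 / €113.32 = 73,893.40 → 73,894 sensor modules.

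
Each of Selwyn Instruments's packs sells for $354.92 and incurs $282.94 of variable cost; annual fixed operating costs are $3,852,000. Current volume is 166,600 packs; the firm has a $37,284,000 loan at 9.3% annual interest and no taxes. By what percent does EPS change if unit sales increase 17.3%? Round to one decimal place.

+44.4%

Contribution at this volume is 166,600 × $71.98 = $11,991,868.00.
Subtracting fixed costs: EBIT = $11,991,868.00 − $3,852,000 = $8,139,868.00.
Interest = $3,467,412.00, so EBIT − I = $4,672,456.00.
DCL = total CM / (EBIT − I) = $11,991,868.00 / $4,672,456.00 = 2.5665.
%ΔEPS = DCL × %ΔSales = 2.5665 × +17.3% = +44.4%.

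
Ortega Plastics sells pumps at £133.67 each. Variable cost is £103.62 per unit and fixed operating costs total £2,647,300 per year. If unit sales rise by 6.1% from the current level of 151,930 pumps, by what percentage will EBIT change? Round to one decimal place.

Total contribution margin = 151,930 × £30.05 = £4,565,496.50.
Operating income = contribution − fixed costs = £4,565,496.50 − £2,647,300 = £1,918,196.50.
Degree of operating leverage = £4,565,496.50 / £1,918,196.50 = 2.3801.
Operating income changes by 2.3801 × +6.1% = +14.5%.

+14.5%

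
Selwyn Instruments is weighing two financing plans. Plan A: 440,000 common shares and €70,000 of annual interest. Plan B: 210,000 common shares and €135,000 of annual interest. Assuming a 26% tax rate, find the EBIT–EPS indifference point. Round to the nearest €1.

Set EPS_A = EPS_B: (EBIT − €70,000)(1 − 0.26) ÷ 440,000 = (EBIT − €135,000)(1 − 0.26) ÷ 210,000.
The (1 − t) factor cancels: (EBIT − 70,000) × 210,000 = (EBIT − 135,000) × 440,000.
Solving, EBIT = (135,000·440,000 − 70,000·210,000) / (440,000 − 210,000) = 44,700,000,000 / 230,000 = 194,347.83.

€194,348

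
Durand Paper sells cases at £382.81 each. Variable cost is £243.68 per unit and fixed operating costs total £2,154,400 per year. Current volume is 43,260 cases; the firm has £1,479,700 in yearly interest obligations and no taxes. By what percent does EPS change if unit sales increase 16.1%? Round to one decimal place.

+40.6%

At 43,260 units, contribution = 43,260 × £139.13 = £6,018,763.80.
Operating income = contribution − fixed costs = £6,018,763.80 − £2,154,400 = £3,864,363.80.
After interest of £1,479,700.00, pre-tax earnings = £2,384,663.80.
DCL = total CM / (EBIT − I) = £6,018,763.80 / £2,384,663.80 = 2.5239.
%ΔEPS = DCL × %ΔSales = 2.5239 × +16.1% = +40.6%.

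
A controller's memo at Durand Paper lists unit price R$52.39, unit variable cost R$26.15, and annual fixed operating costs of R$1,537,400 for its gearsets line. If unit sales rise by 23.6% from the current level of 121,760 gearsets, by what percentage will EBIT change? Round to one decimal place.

+45.5%

At 121,760 units, contribution = 121,760 × R$26.24 = R$3,194,982.40.
EBIT = R$3,194,982.40 − R$1,537,400 = R$1,657,582.40.
So DOL = total CM / EBIT = R$3,194,982.40 / R$1,657,582.40 = 1.9275.
So EBIT moves 1.9275 × (+23.6%) = +45.5%.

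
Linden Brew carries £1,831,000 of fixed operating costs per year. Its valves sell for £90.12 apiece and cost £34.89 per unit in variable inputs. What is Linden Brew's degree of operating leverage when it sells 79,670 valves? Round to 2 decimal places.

Total contribution margin = 79,670 × £55.23 = £4,400,174.10.
Subtracting fixed costs: EBIT = £4,400,174.10 − £1,831,000 = £2,569,174.10.
DOL = contribution ÷ EBIT = £4,400,174.10 ÷ £2,569,174.10 = 1.7127.

1.71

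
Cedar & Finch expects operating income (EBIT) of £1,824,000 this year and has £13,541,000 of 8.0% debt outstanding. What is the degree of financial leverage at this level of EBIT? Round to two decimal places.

2.46

Interest = £1,083,280.00.
DFL = EBIT ÷ (EBIT − I) = £1,824,000 ÷ (£1,824,000 − £1,083,280.00) = £1,824,000 ÷ £740,720.00 = 2.4625.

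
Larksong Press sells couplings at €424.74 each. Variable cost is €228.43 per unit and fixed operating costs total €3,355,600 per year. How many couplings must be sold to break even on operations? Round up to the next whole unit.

17,094 couplings

Contribution margin per unit = €424.74 − €228.43 = €196.31.
Break-even volume = fixed costs ÷ CM per unit = €3,355,600 ÷ €196.31 = 17,093.37, so 17,094 couplings.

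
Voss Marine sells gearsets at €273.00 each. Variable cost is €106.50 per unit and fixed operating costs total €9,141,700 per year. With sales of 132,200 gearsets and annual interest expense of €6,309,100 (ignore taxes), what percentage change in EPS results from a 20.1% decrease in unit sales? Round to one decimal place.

-67.4%

Total contribution margin = 132,200 × €166.50 = €22,011,300.00.
Subtracting fixed costs: EBIT = €22,011,300.00 − €9,141,700 = €12,869,600.00.
Interest = €6,309,100.00, so EBIT − I = €6,560,500.00.
Degree of combined leverage = contribution ÷ (EBIT − I) = €22,011,300.00 ÷ €6,560,500.00 = 3.3551.
EPS therefore changes by 3.3551 × (-20.1%) = -67.4%.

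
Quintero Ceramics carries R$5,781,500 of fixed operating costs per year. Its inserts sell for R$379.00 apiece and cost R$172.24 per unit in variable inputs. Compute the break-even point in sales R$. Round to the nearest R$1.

R$10,597,739

CM per unit = R$379.00 − R$172.24 = R$206.76; CM ratio = R$206.76 / R$379.00 = 0.5455.
Break-even revenue = fixed costs × price ÷ CM = R$5,781,500 × R$379.00 ÷ R$206.76 = R$10,597,739.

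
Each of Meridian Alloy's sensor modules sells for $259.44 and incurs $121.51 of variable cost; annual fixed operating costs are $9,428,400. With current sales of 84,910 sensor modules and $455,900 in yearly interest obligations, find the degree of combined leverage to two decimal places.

At 84,910 units, contribution = 84,910 × $137.93 = $11,711,636.30.
EBIT = $11,711,636.30 − $9,428,400 = $2,283,236.30. Interest = $455,900.00.
DOL = $11,711,636.30 ÷ $2,283,236.30 = 5.1294; DFL = $2,283,236.30 ÷ $1,827,336.30 = 1.2495.
Combined leverage = 5.1294 × 1.2495 = 6.4092.

6.41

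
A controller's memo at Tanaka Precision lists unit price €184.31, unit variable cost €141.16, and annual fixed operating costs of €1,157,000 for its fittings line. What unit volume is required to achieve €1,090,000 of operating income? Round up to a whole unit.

52,075 fittings

Unit CM = price − variable cost = €184.31 − €141.16 = €43.15.
Units = (FC + target) / CM = (€1,157,000 + €1,090,000) / €43.15 = 52,074.16, so 52,075 fittings.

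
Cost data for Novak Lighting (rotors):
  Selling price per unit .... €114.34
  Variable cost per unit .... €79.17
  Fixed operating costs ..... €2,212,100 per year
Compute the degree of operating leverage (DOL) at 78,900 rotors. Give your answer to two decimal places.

Total contribution margin = 78,900 × €35.17 = €2,774,913.00.
Operating income = contribution − fixed costs = €2,774,913.00 − €2,212,100 = €562,813.00.
So DOL = total CM / EBIT = €2,774,913.00 / €562,813.00 = 4.9304.

4.93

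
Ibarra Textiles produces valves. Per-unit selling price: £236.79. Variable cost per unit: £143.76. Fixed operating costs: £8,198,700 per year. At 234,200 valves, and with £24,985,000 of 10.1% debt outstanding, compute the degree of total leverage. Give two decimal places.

1.97

Total contribution margin = 234,200 × £93.03 = £21,787,626.00.
EBIT = £21,787,626.00 − £8,198,700 = £13,588,926.00. Interest = £2,523,485.00, so EBIT − I = £11,065,441.00.
DCL = contribution ÷ (EBIT − I) = £21,787,626.00 ÷ £11,065,441.00 = 1.9690.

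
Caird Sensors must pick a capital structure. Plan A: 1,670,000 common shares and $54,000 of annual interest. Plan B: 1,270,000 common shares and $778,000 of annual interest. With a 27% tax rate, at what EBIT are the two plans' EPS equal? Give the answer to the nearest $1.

Set EPS_A = EPS_B: (EBIT − $54,000)(1 − 0.27) ÷ 1,670,000 = (EBIT − $778,000)(1 − 0.27) ÷ 1,270,000.
Cancelling (1 − t) and cross-multiplying: 1,270,000·(EBIT − 54,000) = 1,670,000·(EBIT − 778,000).
Solving, EBIT = (778,000·1,670,000 − 54,000·1,270,000) / (1,670,000 − 1,270,000) = 1,230,680,000,000 / 400,000 = 3,076,700.00.

$3,076,700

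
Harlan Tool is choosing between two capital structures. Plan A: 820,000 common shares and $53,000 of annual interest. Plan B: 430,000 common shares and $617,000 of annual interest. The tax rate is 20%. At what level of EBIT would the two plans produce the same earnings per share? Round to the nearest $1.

Set EPS_A = EPS_B: (EBIT − $53,000)(1 − 0.20) ÷ 820,000 = (EBIT − $617,000)(1 − 0.20) ÷ 430,000.
Cancelling (1 − t) and cross-multiplying: 430,000·(EBIT − 53,000) = 820,000·(EBIT − 617,000).
EBIT × (820,000 − 430,000) = 617,000 × 820,000 − 53,000 × 430,000 = 483,150,000,000, so EBIT = 483,150,000,000 ÷ 390,000 = 1,238,846.15.

$1,238,846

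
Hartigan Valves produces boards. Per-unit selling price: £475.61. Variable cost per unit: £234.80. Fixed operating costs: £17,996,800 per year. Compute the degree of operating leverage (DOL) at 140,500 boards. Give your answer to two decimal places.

2.14

Total contribution margin = 140,500 × £240.81 = £33,833,805.00.
Subtracting fixed costs: EBIT = £33,833,805.00 − £17,996,800 = £15,837,005.00.
So DOL = total CM / EBIT = £33,833,805.00 / £15,837,005.00 = 2.1364.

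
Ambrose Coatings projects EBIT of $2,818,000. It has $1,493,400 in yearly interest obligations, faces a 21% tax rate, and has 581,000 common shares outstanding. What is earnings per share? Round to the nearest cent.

$1.80

Interest = $1,493,400.00, so EBT = $2,818,000 − $1,493,400.00 = $1,324,600.00.
After tax at 21%: net income = $1,324,600.00 × 0.79 = $1,046,434.00.
Per share: $1,046,434.00 / 581,000 shares = $1.80.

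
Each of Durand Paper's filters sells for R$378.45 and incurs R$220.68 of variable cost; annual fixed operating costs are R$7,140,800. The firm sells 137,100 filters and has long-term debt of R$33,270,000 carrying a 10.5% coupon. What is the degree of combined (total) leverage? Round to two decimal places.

1.97

At 137,100 units, contribution = 137,100 × R$157.77 = R$21,630,267.00.
EBIT = R$21,630,267.00 − R$7,140,800 = R$14,489,467.00. Interest = R$3,493,350.00.
DOL = R$21,630,267.00 ÷ R$14,489,467.00 = 1.4928; DFL = R$14,489,467.00 ÷ R$10,996,117.00 = 1.3177.
Combined leverage = 1.4928 × 1.3177 = 1.9671.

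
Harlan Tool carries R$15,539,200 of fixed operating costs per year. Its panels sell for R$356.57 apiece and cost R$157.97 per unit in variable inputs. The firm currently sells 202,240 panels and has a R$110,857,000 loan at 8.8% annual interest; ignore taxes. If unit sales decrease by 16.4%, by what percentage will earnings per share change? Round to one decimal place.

-44.3%

Total contribution margin = 202,240 × R$198.60 = R$40,164,864.00.
EBIT = R$40,164,864.00 − R$15,539,200 = R$24,625,664.00.
After interest of R$9,755,416.00, pre-tax earnings = R$14,870,248.00.
Degree of combined leverage = contribution ÷ (EBIT − I) = R$40,164,864.00 ÷ R$14,870,248.00 = 2.7010.
%ΔEPS = DCL × %ΔSales = 2.7010 × -16.4% = -44.3%.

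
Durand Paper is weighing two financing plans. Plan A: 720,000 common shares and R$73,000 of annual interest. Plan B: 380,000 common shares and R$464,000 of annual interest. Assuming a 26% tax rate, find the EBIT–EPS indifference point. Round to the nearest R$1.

R$901,000

Set EPS_A = EPS_B: (EBIT − R$73,000)(1 − 0.26) ÷ 720,000 = (EBIT − R$464,000)(1 − 0.26) ÷ 380,000.
Cancelling (1 − t) and cross-multiplying: 380,000·(EBIT − 73,000) = 720,000·(EBIT − 464,000).
EBIT × (720,000 − 380,000) = 464,000 × 720,000 − 73,000 × 380,000 = 306,340,000,000, so EBIT = 306,340,000,000 ÷ 340,000 = 901,000.00.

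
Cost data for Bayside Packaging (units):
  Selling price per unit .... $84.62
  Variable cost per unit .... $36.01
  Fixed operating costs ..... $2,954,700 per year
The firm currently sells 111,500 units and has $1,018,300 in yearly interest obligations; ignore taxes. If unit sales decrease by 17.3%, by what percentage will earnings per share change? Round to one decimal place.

-64.8%

At 111,500 units, contribution = 111,500 × $48.61 = $5,420,015.00.
Subtracting fixed costs: EBIT = $5,420,015.00 − $2,954,700 = $2,465,315.00.
After interest of $1,018,300.00, pre-tax earnings = $1,447,015.00.
Degree of combined leverage = contribution ÷ (EBIT − I) = $5,420,015.00 ÷ $1,447,015.00 = 3.7457.
EPS therefore changes by 3.7457 × (-17.3%) = -64.8%.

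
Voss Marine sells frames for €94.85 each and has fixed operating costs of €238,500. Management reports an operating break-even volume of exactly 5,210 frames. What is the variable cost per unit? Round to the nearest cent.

At break-even, FC = Q × (P − VC), so P − VC = €238,500 ÷ 5,210 = €45.7774.
Variable cost per unit = €94.85 − €45.7774 = €49.07.

€49.07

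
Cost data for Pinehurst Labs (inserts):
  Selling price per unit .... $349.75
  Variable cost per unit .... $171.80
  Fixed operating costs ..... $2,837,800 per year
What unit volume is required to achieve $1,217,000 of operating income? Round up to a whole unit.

Unit CM = price − variable cost = $349.75 − $171.80 = $177.95.
Units = (FC + target) / CM = ($2,837,800 + $1,217,000) / $177.95 = 22,786.18, so 22,787 inserts.

22,787 inserts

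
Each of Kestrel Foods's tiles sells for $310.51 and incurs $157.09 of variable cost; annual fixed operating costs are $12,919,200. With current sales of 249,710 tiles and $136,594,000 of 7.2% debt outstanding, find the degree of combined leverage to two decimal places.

2.46

At 249,710 units, contribution = 249,710 × $153.42 = $38,310,508.20.
EBIT = $38,310,508.20 − $12,919,200 = $25,391,308.20. Interest = $9,834,768.00, so EBIT − I = $15,556,540.20.
Degree of total leverage = total CM / (EBIT − interest) = $38,310,508.20 / $15,556,540.20 = 2.4627.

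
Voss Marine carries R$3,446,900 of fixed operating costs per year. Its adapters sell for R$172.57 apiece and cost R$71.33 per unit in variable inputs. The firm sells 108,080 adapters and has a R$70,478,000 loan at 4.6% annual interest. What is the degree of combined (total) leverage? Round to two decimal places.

2.57

Contribution at this volume is 108,080 × R$101.24 = R$10,942,019.20.
Operating income = contribution − fixed costs = R$10,942,019.20 − R$3,446,900 = R$7,495,119.20. Interest = R$3,241,988.00, so EBIT − I = R$4,253,131.20.
DCL = contribution ÷ (EBIT − I) = R$10,942,019.20 ÷ R$4,253,131.20 = 2.5727.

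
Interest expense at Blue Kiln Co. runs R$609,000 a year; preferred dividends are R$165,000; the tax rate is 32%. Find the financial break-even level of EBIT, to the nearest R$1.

Preferred dividends are paid after tax, so their pre-tax equivalent is R$165,000 ÷ (1 − 0.32) = R$242,647.06.
EPS = 0 when EBIT covers interest plus the pre-tax preferred burden: R$609,000 + R$242,647.06 = R$851,647.06.

R$851,647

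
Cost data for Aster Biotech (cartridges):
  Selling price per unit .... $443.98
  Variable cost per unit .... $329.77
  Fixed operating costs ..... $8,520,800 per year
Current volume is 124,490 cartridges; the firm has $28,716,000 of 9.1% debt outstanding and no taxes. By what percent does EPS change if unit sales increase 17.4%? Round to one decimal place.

+80.2%

Total contribution margin = 124,490 × $114.21 = $14,218,002.90.
Subtracting fixed costs: EBIT = $14,218,002.90 − $8,520,800 = $5,697,202.90.
Interest = $2,613,156.00, so EBIT − I = $3,084,046.90.
Degree of combined leverage = contribution ÷ (EBIT − I) = $14,218,002.90 ÷ $3,084,046.90 = 4.6102.
EPS therefore changes by 4.6102 × (+17.4%) = +80.2%.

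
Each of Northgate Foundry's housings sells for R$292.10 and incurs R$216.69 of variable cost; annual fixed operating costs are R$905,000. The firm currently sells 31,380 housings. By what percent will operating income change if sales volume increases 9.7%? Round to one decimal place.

+15.7%

Total contribution margin = 31,380 × R$75.41 = R$2,366,365.80.
EBIT = R$2,366,365.80 − R$905,000 = R$1,461,365.80.
So DOL = total CM / EBIT = R$2,366,365.80 / R$1,461,365.80 = 1.6193.
So EBIT moves 1.6193 × (+9.7%) = +15.7%.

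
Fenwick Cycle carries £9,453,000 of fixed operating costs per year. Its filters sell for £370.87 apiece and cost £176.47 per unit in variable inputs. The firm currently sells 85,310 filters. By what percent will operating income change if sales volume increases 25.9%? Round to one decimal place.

+60.2%

At 85,310 units, contribution = 85,310 × £194.40 = £16,584,264.00.
Operating income = contribution − fixed costs = £16,584,264.00 − £9,453,000 = £7,131,264.00.
So DOL = total CM / EBIT = £16,584,264.00 / £7,131,264.00 = 2.3256.
So EBIT moves 2.3256 × (+25.9%) = +60.2%.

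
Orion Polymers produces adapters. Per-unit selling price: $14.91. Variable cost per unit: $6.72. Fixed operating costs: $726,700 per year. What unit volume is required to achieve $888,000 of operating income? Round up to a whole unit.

Contribution margin per unit = $14.91 − $6.72 = $8.19.
Required volume = (fixed costs + target profit) ÷ CM = ($726,700 + $888,000) ÷ $8.19 = 197,155.07, so 197,156 adapters.

197,156 adapters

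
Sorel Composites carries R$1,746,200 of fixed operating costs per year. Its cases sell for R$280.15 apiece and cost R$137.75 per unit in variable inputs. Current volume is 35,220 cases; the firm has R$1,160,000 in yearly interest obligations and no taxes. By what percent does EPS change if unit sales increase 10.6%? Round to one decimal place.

At 35,220 units, contribution = 35,220 × R$142.40 = R$5,015,328.00.
Operating income = contribution − fixed costs = R$5,015,328.00 − R$1,746,200 = R$3,269,128.00.
After interest of R$1,160,000.00, pre-tax earnings = R$2,109,128.00.
Degree of combined leverage = contribution ÷ (EBIT − I) = R$5,015,328.00 ÷ R$2,109,128.00 = 2.3779.
%ΔEPS = DCL × %ΔSales = 2.3779 × +10.6% = +25.2%.

+25.2%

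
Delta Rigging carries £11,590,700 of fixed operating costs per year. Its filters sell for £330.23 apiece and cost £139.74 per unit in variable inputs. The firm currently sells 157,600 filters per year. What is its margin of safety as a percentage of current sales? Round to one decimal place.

61.4%

Contribution margin per unit = £330.23 − £139.74 = £190.49. Break-even units = £11,590,700 ÷ £190.49 = 60,846.76; break-even revenue = 60,846.76 × £330.23 = £20,093,426.75.
Current sales = 157,600 × £330.23 = £52,044,248.00.
Margin of safety = (£52,044,248.00 − £20,093,426.75) ÷ £52,044,248.00 = 61.4%.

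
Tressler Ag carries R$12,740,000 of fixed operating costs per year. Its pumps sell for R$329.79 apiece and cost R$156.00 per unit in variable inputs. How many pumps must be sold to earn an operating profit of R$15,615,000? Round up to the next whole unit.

163,157 pumps

Contribution margin per unit = R$329.79 − R$156.00 = R$173.79.
Units = (FC + target) / CM = (R$12,740,000 + R$15,615,000) / R$173.79 = 163,156.68, so 163,157 pumps.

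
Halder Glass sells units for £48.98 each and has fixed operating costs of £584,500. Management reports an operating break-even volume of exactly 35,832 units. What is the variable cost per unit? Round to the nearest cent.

£32.67

At break-even, FC = Q × (P − VC), so P − VC = £584,500 ÷ 35,832 = £16.3122.
Hence VC = price − CM = £48.98 − £16.3122 = £32.67.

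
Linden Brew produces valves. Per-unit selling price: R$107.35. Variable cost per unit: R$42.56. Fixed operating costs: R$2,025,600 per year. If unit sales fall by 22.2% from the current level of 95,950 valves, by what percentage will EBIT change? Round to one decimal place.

Total contribution margin = 95,950 × R$64.79 = R$6,216,600.50.
EBIT = R$6,216,600.50 − R$2,025,600 = R$4,191,000.50.
Degree of operating leverage = R$6,216,600.50 / R$4,191,000.50 = 1.4833.
So EBIT moves 1.4833 × (-22.2%) = -32.9%.

-32.9%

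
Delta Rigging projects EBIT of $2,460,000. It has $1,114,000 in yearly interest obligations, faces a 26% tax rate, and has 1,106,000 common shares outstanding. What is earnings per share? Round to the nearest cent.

Pre-tax income = $2,460,000 − $1,114,000.00 = $1,346,000.00.
Net income = $1,346,000.00 × (1 − 0.26) = $996,040.00.
Per share: $996,040.00 / 1,106,000 shares = $0.90.

$0.90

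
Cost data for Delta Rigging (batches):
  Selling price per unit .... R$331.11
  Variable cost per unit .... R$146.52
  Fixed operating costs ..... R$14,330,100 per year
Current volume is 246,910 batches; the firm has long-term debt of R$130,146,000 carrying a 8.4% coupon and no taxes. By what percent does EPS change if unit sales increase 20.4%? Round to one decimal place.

+45.8%

Contribution at this volume is 246,910 × R$184.59 = R$45,577,116.90.
EBIT = R$45,577,116.90 − R$14,330,100 = R$31,247,016.90.
Interest = R$10,932,264.00, so EBIT − I = R$20,314,752.90.
Degree of combined leverage = contribution ÷ (EBIT − I) = R$45,577,116.90 ÷ R$20,314,752.90 = 2.2435.
EPS therefore changes by 2.2435 × (+20.4%) = +45.8%.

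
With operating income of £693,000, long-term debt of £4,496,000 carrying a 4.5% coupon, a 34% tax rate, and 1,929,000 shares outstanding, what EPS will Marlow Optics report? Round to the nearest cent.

£0.17

Pre-tax income = £693,000 − £202,320.00 = £490,680.00.
After tax at 34%: net income = £490,680.00 × 0.66 = £323,848.80.
EPS = £323,848.80 ÷ 1,929,000 = £0.17.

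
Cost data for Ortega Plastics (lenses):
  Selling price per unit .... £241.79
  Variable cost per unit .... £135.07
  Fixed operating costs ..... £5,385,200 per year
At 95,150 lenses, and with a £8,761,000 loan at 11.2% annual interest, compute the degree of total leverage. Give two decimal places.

2.68

Total contribution margin = 95,150 × £106.72 = £10,154,408.00.
EBIT = £10,154,408.00 − £5,385,200 = £4,769,208.00. Interest = £981,232.00.
DOL = £10,154,408.00 ÷ £4,769,208.00 = 2.1292; DFL = £4,769,208.00 ÷ £3,787,976.00 = 1.2590.
DCL = DOL × DFL = 2.1292 × 1.2590 = 2.6807.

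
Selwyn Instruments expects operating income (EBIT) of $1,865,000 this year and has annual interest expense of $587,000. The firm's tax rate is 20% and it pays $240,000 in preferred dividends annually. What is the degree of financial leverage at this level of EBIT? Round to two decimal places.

1.91

Annual interest charges come to $587,000.00.
Preferred dividends grossed up pre-tax: $240,000 / (1 − 0.20) = $300,000.00.
DFL = EBIT ÷ [EBIT − I − D_p/(1−t)] = $1,865,000 ÷ [$1,865,000 − $587,000.00 − $300,000.00] = $1,865,000 ÷ $978,000.00 = 1.9070.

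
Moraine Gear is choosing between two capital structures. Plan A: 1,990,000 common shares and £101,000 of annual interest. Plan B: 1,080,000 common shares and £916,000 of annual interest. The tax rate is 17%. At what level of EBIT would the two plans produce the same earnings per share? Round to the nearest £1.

Set EPS_A = EPS_B: (EBIT − £101,000)(1 − 0.17) ÷ 1,990,000 = (EBIT − £916,000)(1 − 0.17) ÷ 1,080,000.
Cancelling (1 − t) and cross-multiplying: 1,080,000·(EBIT − 101,000) = 1,990,000·(EBIT − 916,000).
Solving, EBIT = (916,000·1,990,000 − 101,000·1,080,000) / (1,990,000 − 1,080,000) = 1,713,760,000,000 / 910,000 = 1,883,252.75.

£1,883,253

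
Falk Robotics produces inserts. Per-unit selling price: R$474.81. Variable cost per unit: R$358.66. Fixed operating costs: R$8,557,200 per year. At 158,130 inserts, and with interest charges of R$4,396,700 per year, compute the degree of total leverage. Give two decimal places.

3.39

Contribution at this volume is 158,130 × R$116.15 = R$18,366,799.50.
EBIT = R$18,366,799.50 − R$8,557,200 = R$9,809,599.50. Interest = R$4,396,700.00.
DOL = R$18,366,799.50 ÷ R$9,809,599.50 = 1.8723; DFL = R$9,809,599.50 ÷ R$5,412,899.50 = 1.8123.
DCL = DOL × DFL = 1.8723 × 1.8123 = 3.3932.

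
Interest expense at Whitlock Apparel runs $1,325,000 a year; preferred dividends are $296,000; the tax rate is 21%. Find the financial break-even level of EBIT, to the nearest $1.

$1,699,684

Preferred dividends are paid after tax, so their pre-tax equivalent is $296,000 ÷ (1 − 0.21) = $374,683.54.
EPS = 0 when EBIT covers interest plus the pre-tax preferred burden: $1,325,000 + $374,683.54 = $1,699,683.54.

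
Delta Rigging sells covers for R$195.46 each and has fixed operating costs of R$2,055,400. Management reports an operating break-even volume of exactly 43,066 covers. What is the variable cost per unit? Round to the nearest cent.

R$147.73

At break-even, FC = Q × (P − VC), so P − VC = R$2,055,400 ÷ 43,066 = R$47.7267.
Hence VC = price − CM = R$195.46 − R$47.7267 = R$147.73.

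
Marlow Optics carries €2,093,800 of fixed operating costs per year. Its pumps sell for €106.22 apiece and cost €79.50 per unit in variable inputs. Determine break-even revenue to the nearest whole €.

€8,323,482

CM per unit = €106.22 − €79.50 = €26.72; CM ratio = €26.72 / €106.22 = 0.2516.
Break-even revenue = fixed costs × price ÷ CM = €2,093,800 × €106.22 ÷ €26.72 = €8,323,482.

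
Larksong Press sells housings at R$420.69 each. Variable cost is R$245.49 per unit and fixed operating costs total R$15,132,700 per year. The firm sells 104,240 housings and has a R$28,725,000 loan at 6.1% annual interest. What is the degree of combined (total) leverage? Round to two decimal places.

13.25

At 104,240 units, contribution = 104,240 × R$175.20 = R$18,262,848.00.
Subtracting fixed costs: EBIT = R$18,262,848.00 − R$15,132,700 = R$3,130,148.00. Interest = R$1,752,225.00.
DOL = R$18,262,848.00 ÷ R$3,130,148.00 = 5.8345; DFL = R$3,130,148.00 ÷ R$1,377,923.00 = 2.2716.
Combined leverage = 5.8345 × 2.2716 = 13.2537.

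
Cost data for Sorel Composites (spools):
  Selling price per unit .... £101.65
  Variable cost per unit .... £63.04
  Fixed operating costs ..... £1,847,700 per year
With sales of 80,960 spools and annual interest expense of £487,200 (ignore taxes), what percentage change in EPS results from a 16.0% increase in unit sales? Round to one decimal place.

+63.2%

At 80,960 units, contribution = 80,960 × £38.61 = £3,125,865.60.
Subtracting fixed costs: EBIT = £3,125,865.60 − £1,847,700 = £1,278,165.60.
Interest = £487,200.00, so EBIT − I = £790,965.60.
DCL = total CM / (EBIT − I) = £3,125,865.60 / £790,965.60 = 3.9520.
%ΔEPS = DCL × %ΔSales = 3.9520 × +16.0% = +63.2%.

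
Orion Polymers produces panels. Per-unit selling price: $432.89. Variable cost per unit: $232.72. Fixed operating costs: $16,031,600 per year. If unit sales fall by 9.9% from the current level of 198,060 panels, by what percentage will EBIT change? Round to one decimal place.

-16.6%

Contribution at this volume is 198,060 × $200.17 = $39,645,670.20.
Subtracting fixed costs: EBIT = $39,645,670.20 − $16,031,600 = $23,614,070.20.
Degree of operating leverage = $39,645,670.20 / $23,614,070.20 = 1.6789.
Operating income changes by 1.6789 × -9.9% = -16.6%.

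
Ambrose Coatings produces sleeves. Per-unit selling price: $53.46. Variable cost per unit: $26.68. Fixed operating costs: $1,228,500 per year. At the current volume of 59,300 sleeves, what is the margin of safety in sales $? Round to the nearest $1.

Unit CM = price − variable cost = $53.46 − $26.68 = $26.78. Break-even units = $1,228,500 ÷ $26.78 = 45,873.79; break-even revenue = 45,873.79 × $53.46 = $2,452,412.62.
Actual sales revenue = 59,300 × $53.46 = $3,170,178.00.
Margin of safety = $3,170,178.00 − $2,452,412.62 = $717,765.

$717,765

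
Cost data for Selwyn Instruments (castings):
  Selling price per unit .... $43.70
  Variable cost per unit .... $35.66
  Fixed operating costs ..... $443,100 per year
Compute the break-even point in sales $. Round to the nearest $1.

$2,408,392

Contribution margin per unit = $43.70 − $35.66 = $8.04, a CM ratio of $8.04 ÷ $43.70 = 0.1840.
Break-even revenue = fixed costs × price ÷ CM = $443,100 × $43.70 ÷ $8.04 = $2,408,392.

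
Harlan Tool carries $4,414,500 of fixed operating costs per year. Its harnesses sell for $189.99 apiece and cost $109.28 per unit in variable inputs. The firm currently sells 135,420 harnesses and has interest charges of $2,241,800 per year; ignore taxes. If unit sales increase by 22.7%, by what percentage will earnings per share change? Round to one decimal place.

+58.1%

Contribution at this volume is 135,420 × $80.71 = $10,929,748.20.
EBIT = $10,929,748.20 − $4,414,500 = $6,515,248.20.
After interest of $2,241,800.00, pre-tax earnings = $4,273,448.20.
DCL = total CM / (EBIT − I) = $10,929,748.20 / $4,273,448.20 = 2.5576.
%ΔEPS = DCL × %ΔSales = 2.5576 × +22.7% = +58.1%.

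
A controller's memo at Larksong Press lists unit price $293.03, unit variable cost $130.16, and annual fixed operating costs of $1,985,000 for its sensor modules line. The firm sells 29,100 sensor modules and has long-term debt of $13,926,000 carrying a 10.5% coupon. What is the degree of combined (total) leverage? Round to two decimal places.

3.67

At 29,100 units, contribution = 29,100 × $162.87 = $4,739,517.00.
Operating income = contribution − fixed costs = $4,739,517.00 − $1,985,000 = $2,754,517.00. Interest = $1,462,230.00.
DOL = $4,739,517.00 ÷ $2,754,517.00 = 1.7206; DFL = $2,754,517.00 ÷ $1,292,287.00 = 2.1315.
DCL = DOL × DFL = 1.7206 × 2.1315 = 3.6675.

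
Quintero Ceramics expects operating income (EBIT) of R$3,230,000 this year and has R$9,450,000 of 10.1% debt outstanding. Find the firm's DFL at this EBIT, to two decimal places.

Interest = R$954,450.00.
Degree of financial leverage = EBIT / (EBIT − interest) = R$3,230,000 / R$2,275,550.00 = 1.4194.

1.42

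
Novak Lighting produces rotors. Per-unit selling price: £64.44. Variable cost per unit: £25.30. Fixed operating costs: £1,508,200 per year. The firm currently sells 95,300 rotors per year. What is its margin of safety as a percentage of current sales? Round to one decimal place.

Each unit contributes £64.44 − £25.30 = £39.14. Break-even units = £1,508,200 ÷ £39.14 = 38,533.47; break-even revenue = 38,533.47 × £64.44 = £2,483,096.78.
Current sales = 95,300 × £64.44 = £6,141,132.00.
Margin of safety = (£6,141,132.00 − £2,483,096.78) ÷ £6,141,132.00 = 59.6%.

59.6%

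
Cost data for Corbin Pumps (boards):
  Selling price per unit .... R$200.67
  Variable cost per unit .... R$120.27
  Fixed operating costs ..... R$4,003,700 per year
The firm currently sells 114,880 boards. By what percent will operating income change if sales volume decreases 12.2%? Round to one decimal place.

Contribution at this volume is 114,880 × R$80.40 = R$9,236,352.00.
Operating income = contribution − fixed costs = R$9,236,352.00 − R$4,003,700 = R$5,232,652.00.
DOL = contribution ÷ EBIT = R$9,236,352.00 ÷ R$5,232,652.00 = 1.7651.
%ΔEBIT = DOL × %ΔSales = 1.7651 × -12.2% = -21.5%.

-21.5%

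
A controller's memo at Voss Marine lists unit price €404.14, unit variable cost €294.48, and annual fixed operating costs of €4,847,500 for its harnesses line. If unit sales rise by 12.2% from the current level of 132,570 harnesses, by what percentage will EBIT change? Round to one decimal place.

At 132,570 units, contribution = 132,570 × €109.66 = €14,537,626.20.
Operating income = contribution − fixed costs = €14,537,626.20 − €4,847,500 = €9,690,126.20.
Degree of operating leverage = €14,537,626.20 / €9,690,126.20 = 1.5003.
%ΔEBIT = DOL × %ΔSales = 1.5003 × +12.2% = +18.3%.

+18.3%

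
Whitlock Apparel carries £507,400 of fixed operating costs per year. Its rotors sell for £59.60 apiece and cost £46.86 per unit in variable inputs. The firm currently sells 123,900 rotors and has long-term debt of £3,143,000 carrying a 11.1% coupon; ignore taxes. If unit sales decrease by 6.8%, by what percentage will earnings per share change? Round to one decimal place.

Total contribution margin = 123,900 × £12.74 = £1,578,486.00.
Subtracting fixed costs: EBIT = £1,578,486.00 − £507,400 = £1,071,086.00.
Interest = £348,873.00, so EBIT − I = £722,213.00.
Degree of combined leverage = contribution ÷ (EBIT − I) = £1,578,486.00 ÷ £722,213.00 = 2.1856.
%ΔEPS = DCL × %ΔSales = 2.1856 × -6.8% = -14.9%.

-14.9%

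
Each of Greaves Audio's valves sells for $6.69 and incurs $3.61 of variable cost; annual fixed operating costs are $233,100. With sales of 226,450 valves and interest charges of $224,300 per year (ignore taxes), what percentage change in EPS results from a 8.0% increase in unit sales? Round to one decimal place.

+23.2%

Contribution at this volume is 226,450 × $3.08 = $697,466.00.
Subtracting fixed costs: EBIT = $697,466.00 − $233,100 = $464,366.00.
Interest = $224,300.00, so EBIT − I = $240,066.00.
Degree of combined leverage = contribution ÷ (EBIT − I) = $697,466.00 ÷ $240,066.00 = 2.9053.
EPS therefore changes by 2.9053 × (+8.0%) = +23.2%.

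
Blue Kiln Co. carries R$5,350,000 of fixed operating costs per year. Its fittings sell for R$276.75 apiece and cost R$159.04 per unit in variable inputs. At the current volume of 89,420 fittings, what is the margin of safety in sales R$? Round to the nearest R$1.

Contribution margin per unit = R$276.75 − R$159.04 = R$117.71. Break-even units = R$5,350,000 ÷ R$117.71 = 45,450.68; break-even revenue = 45,450.68 × R$276.75 = R$12,578,476.76.
Actual sales revenue = 89,420 × R$276.75 = R$24,746,985.00.
Margin of safety = R$24,746,985.00 − R$12,578,476.76 = R$12,168,508.

R$12,168,508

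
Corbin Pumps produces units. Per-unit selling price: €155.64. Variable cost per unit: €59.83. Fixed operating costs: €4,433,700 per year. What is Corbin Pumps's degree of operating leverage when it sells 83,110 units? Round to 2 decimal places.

2.26

Contribution at this volume is 83,110 × €95.81 = €7,962,769.10.
Operating income = contribution − fixed costs = €7,962,769.10 − €4,433,700 = €3,529,069.10.
DOL = contribution ÷ EBIT = €7,962,769.10 ÷ €3,529,069.10 = 2.2563.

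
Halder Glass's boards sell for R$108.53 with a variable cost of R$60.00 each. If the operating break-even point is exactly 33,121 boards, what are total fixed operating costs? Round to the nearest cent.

R$1,607,362.13

Contribution margin per unit = R$108.53 − R$60.00 = R$48.53.
Fixed costs = break-even units × CM = 33,121 × R$48.53 = R$1,607,362.13.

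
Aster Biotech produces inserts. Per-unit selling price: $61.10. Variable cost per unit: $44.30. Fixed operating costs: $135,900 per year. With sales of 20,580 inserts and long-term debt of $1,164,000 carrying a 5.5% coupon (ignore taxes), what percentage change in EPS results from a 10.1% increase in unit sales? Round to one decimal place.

+23.9%

Total contribution margin = 20,580 × $16.80 = $345,744.00.
Operating income = contribution − fixed costs = $345,744.00 − $135,900 = $209,844.00.
After interest of $64,020.00, pre-tax earnings = $145,824.00.
DCL = total CM / (EBIT − I) = $345,744.00 / $145,824.00 = 2.3710.
%ΔEPS = DCL × %ΔSales = 2.3710 × +10.1% = +23.9%.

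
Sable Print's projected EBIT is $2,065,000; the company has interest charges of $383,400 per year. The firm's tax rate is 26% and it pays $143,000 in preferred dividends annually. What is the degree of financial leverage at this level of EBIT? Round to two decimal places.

Interest = $383,400.00.
Preferred dividends grossed up pre-tax: $143,000 / (1 − 0.26) = $193,243.24.
DFL = EBIT ÷ [EBIT − I − D_p/(1−t)] = $2,065,000 ÷ [$2,065,000 − $383,400.00 − $193,243.24] = $2,065,000 ÷ $1,488,356.76 = 1.3874.

1.39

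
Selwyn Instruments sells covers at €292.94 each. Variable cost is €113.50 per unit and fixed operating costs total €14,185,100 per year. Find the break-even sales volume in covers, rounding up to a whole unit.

Unit CM = price − variable cost = €292.94 − €113.50 = €179.44.
Break-even Q = €14,185,100 / €179.44 = 79,052.05 → 79,053 covers.

79,053 covers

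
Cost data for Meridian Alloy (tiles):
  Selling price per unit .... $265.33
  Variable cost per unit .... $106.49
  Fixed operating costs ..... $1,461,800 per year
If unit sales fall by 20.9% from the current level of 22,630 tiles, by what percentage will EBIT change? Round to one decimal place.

-35.2%

At 22,630 units, contribution = 22,630 × $158.84 = $3,594,549.20.
EBIT = $3,594,549.20 − $1,461,800 = $2,132,749.20.
DOL = contribution ÷ EBIT = $3,594,549.20 ÷ $2,132,749.20 = 1.6854.
So EBIT moves 1.6854 × (-20.9%) = -35.2%.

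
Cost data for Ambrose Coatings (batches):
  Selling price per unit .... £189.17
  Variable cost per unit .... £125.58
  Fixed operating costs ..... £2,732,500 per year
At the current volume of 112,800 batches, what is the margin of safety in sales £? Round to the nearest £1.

£13,209,629

Contribution margin per unit = £189.17 − £125.58 = £63.59. Break-even units = £2,732,500 ÷ £63.59 = 42,970.59; break-even revenue = 42,970.59 × £189.17 = £8,128,747.05.
Current sales = 112,800 × £189.17 = £21,338,376.00.
Margin of safety = £21,338,376.00 − £8,128,747.05 = £13,209,629.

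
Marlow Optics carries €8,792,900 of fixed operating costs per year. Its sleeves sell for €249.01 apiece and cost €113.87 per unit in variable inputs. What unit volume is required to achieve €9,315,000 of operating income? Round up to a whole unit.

133,994 sleeves

Each unit contributes €249.01 − €113.87 = €135.14.
Need Q such that Q × €135.14 − €8,792,900 = €9,315,000, i.e. Q = €18,107,900 / €135.14 = 133,993.64 → 133,994.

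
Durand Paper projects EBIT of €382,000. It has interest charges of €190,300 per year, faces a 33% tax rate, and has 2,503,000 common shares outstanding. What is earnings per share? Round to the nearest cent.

Interest = €190,300.00, so EBT = €382,000 − €190,300.00 = €191,700.00.
After tax at 33%: net income = €191,700.00 × 0.67 = €128,439.00.
EPS = €128,439.00 ÷ 2,503,000 = €0.05.

€0.05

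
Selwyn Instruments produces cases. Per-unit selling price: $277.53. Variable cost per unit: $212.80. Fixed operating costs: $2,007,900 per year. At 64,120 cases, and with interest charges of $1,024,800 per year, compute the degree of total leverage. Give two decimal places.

3.71

At 64,120 units, contribution = 64,120 × $64.73 = $4,150,487.60.
Subtracting fixed costs: EBIT = $4,150,487.60 − $2,007,900 = $2,142,587.60. Interest = $1,024,800.00, so EBIT − I = $1,117,787.60.
DCL = contribution ÷ (EBIT − I) = $4,150,487.60 ÷ $1,117,787.60 = 3.7131.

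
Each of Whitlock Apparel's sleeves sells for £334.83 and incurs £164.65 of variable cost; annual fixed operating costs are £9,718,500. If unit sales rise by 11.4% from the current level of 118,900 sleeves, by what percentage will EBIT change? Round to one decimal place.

+21.9%

Total contribution margin = 118,900 × £170.18 = £20,234,402.00.
Subtracting fixed costs: EBIT = £20,234,402.00 − £9,718,500 = £10,515,902.00.
DOL = contribution ÷ EBIT = £20,234,402.00 ÷ £10,515,902.00 = 1.9242.
Operating income changes by 1.9242 × +11.4% = +21.9%.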